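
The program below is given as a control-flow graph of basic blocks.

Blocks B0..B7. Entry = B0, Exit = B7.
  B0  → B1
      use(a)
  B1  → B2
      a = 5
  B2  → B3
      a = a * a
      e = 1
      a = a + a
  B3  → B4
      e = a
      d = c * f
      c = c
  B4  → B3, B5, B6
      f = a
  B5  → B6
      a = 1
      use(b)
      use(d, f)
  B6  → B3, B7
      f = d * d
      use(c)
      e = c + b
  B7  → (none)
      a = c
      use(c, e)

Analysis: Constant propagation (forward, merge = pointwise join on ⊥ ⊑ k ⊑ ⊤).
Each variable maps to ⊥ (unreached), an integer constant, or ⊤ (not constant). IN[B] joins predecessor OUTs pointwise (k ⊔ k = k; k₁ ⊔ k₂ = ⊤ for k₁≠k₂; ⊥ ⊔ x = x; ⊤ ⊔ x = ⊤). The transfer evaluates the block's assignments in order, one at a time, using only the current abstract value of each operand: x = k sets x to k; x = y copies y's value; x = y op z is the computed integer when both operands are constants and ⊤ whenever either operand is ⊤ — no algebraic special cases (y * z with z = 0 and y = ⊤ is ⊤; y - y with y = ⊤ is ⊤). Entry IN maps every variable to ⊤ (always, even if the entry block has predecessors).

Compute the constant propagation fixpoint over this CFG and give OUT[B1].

Fixpoint table:
  B0:  IN=(all ⊤)  OUT=(all ⊤)
  B1:  IN=(all ⊤)  OUT={a:5; rest ⊤}
  B2:  IN={a:5; rest ⊤}  OUT={a:50, e:1; rest ⊤}
  B3:  IN=(all ⊤)  OUT=(all ⊤)
  B4:  IN=(all ⊤)  OUT=(all ⊤)
  B5:  IN=(all ⊤)  OUT={a:1; rest ⊤}
  B6:  IN=(all ⊤)  OUT=(all ⊤)
  B7:  IN=(all ⊤)  OUT=(all ⊤)

Merge at B1: IN[B1] = OUT[B0] = {a: ⊤, b: ⊤, c: ⊤, d: ⊤, e: ⊤, f: ⊤}
Applying B1's transfer function to that IN value gives OUT[B1] (row B1 above).

Answer: {a: 5, b: ⊤, c: ⊤, d: ⊤, e: ⊤, f: ⊤}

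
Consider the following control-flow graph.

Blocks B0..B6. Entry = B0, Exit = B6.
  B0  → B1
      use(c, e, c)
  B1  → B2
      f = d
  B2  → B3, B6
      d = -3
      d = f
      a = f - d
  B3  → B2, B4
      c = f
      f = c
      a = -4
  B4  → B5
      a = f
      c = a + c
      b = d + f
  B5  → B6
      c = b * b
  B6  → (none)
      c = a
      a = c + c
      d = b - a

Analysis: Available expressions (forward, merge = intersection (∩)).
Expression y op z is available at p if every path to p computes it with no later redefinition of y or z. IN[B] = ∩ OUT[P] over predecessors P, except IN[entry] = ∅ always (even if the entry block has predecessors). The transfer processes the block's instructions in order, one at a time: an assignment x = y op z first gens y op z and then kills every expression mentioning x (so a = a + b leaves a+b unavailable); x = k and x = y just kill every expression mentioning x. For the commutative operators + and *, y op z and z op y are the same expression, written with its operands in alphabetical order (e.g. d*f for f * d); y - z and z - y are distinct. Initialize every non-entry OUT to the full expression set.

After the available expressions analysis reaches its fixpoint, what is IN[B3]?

Converged values:
  B0:  IN={}  OUT={}
  B1:  IN={}  OUT={}
  B2:  IN={}  OUT={f-d}
  B3:  IN={f-d}  OUT={}
  B4:  IN={}  OUT={d+f}
  B5:  IN={d+f}  OUT={b*b, d+f}
  B6:  IN={}  OUT={b-a, c+c}

Merge at B3: IN[B3] = OUT[B2] = {f-d}

Answer: {f-d}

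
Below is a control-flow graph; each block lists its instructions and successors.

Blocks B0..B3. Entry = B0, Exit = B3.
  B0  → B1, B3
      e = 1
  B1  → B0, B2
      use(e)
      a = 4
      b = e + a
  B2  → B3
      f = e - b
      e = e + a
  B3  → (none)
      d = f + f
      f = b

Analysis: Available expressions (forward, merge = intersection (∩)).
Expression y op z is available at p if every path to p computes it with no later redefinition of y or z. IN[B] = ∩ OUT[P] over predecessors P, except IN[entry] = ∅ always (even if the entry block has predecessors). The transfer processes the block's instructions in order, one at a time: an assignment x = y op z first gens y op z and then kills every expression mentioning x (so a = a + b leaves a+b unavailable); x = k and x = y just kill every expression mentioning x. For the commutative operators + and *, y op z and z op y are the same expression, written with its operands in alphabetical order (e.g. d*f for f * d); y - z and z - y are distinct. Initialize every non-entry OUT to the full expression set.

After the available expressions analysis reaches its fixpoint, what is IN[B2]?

Answer: {a+e}

Working:
Fixpoint table:
  B0:   IN={}   OUT={}
  B1:   IN={}   OUT={a+e}
  B2:   IN={a+e}   OUT={}
  B3:   IN={}   OUT={}

Merge at B2: IN[B2] = OUT[B1] = {a+e}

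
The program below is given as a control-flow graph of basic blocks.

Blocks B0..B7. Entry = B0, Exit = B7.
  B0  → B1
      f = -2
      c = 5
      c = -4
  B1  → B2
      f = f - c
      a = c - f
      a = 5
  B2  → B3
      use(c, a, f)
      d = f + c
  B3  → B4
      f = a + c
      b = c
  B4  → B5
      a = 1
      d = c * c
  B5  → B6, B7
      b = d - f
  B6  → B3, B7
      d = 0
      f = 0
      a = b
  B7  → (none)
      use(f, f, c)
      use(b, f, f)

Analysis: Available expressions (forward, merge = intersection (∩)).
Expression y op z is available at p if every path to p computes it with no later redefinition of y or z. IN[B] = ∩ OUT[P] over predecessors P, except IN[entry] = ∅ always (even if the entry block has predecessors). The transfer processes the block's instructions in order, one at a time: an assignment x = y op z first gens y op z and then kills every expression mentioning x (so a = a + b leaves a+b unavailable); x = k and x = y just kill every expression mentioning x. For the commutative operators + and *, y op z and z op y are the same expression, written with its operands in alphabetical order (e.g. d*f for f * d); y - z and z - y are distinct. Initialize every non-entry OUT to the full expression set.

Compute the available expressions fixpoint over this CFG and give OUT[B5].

Per-block solution:
  B0:  IN={}  OUT={}
  B1:  IN={}  OUT={c-f}
  B2:  IN={c-f}  OUT={c+f, c-f}
  B3:  IN={}  OUT={a+c}
  B4:  IN={a+c}  OUT={c*c}
  B5:  IN={c*c}  OUT={c*c, d-f}
  B6:  IN={c*c, d-f}  OUT={c*c}
  B7:  IN={c*c}  OUT={c*c}

Merge at B5: IN[B5] = OUT[B4] = {c*c}
Applying B5's transfer function to that IN value gives OUT[B5] (row B5 above).

Answer: {c*c, d-f}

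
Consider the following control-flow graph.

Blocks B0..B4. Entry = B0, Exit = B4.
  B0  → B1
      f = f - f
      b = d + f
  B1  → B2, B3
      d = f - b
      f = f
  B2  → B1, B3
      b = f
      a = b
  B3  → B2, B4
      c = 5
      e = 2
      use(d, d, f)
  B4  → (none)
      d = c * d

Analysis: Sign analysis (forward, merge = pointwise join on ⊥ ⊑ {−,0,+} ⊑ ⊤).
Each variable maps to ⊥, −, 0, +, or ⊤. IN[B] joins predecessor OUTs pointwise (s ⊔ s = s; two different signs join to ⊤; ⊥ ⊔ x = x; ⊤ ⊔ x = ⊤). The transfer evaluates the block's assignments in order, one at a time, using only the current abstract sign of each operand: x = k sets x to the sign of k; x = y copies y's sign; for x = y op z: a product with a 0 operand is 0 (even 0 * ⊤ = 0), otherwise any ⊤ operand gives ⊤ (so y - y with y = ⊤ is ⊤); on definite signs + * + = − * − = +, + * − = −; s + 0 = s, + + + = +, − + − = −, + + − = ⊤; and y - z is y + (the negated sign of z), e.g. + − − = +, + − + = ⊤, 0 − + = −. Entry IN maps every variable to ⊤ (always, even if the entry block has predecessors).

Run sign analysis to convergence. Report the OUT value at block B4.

Answer: {a: ⊤, b: ⊤, c: +, d: ⊤, e: +, f: ⊤}

Trace:
Per-block solution:
  B0: | IN=(all ⊤) | OUT=(all ⊤)
  B1: | IN=(all ⊤) | OUT=(all ⊤)
  B2: | IN=(all ⊤) | OUT=(all ⊤)
  B3: | IN=(all ⊤) | OUT={c:+, e:+; rest ⊤}
  B4: | IN={c:+, e:+; rest ⊤} | OUT={c:+, e:+; rest ⊤}

Merge at B4: IN[B4] = OUT[B3] = {a: ⊤, b: ⊤, c: +, d: ⊤, e: +, f: ⊤}
Applying B4's transfer function to that IN value gives OUT[B4] (row B4 above).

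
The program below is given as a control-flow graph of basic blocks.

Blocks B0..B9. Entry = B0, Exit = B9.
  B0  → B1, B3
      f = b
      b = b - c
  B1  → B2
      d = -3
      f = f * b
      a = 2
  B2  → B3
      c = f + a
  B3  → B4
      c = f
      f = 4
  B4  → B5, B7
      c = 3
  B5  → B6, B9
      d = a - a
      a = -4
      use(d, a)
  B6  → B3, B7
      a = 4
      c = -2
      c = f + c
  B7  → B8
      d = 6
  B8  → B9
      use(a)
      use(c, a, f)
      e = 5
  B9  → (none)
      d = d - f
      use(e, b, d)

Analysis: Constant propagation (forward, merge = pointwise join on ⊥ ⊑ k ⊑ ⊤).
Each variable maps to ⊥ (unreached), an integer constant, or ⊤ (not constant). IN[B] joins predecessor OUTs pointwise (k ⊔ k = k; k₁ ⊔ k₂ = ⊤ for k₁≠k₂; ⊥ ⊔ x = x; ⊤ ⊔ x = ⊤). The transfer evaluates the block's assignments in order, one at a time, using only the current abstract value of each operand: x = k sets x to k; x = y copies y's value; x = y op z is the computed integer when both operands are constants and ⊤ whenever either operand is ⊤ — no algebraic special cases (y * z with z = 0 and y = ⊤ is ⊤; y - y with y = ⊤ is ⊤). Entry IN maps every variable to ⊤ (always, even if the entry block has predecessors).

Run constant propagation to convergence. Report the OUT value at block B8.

Answer: {a: ⊤, b: ⊤, c: ⊤, d: 6, e: 5, f: 4}

Derivation:
Converged values:
  B0:  IN=(all ⊤)  OUT=(all ⊤)
  B1:  IN=(all ⊤)  OUT={a:2, d:-3; rest ⊤}
  B2:  IN={a:2, d:-3; rest ⊤}  OUT={a:2, d:-3; rest ⊤}
  B3:  IN=(all ⊤)  OUT={f:4; rest ⊤}
  B4:  IN={f:4; rest ⊤}  OUT={c:3, f:4; rest ⊤}
  B5:  IN={c:3, f:4; rest ⊤}  OUT={a:-4, c:3, f:4; rest ⊤}
  B6:  IN={a:-4, c:3, f:4; rest ⊤}  OUT={a:4, c:2, f:4; rest ⊤}
  B7:  IN={f:4; rest ⊤}  OUT={d:6, f:4; rest ⊤}
  B8:  IN={d:6, f:4; rest ⊤}  OUT={d:6, e:5, f:4; rest ⊤}
  B9:  IN={f:4; rest ⊤}  OUT={f:4; rest ⊤}

Merge at B8: IN[B8] = OUT[B7] = {a: ⊤, b: ⊤, c: ⊤, d: 6, e: ⊤, f: 4}
Applying B8's transfer function to that IN value gives OUT[B8] (row B8 above).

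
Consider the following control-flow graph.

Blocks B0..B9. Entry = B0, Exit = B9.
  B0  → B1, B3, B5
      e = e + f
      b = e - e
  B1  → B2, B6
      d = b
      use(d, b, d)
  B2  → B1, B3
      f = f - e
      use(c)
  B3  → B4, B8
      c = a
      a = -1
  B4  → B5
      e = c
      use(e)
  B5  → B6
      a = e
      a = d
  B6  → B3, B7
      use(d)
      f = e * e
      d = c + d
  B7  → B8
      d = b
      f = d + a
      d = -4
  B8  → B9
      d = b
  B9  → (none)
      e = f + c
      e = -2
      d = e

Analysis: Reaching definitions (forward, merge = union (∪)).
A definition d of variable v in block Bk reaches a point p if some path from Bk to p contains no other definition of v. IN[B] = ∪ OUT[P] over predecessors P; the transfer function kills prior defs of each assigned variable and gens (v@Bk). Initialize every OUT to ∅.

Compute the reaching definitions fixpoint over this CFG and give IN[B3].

Per-block solution:
  B0:   IN={}   OUT={b@B0, e@B0}
  B1:   IN={b@B0, d@B1, e@B0, f@B2}   OUT={b@B0, d@B1, e@B0, f@B2}
  B2:   IN={b@B0, d@B1, e@B0, f@B2}   OUT={b@B0, d@B1, e@B0, f@B2}
  B3:   IN={a@B5, b@B0, c@B3, d@B1, d@B6, e@B0, e@B4, f@B2, f@B6}   OUT={a@B3, b@B0, c@B3, d@B1, d@B6, e@B0, e@B4, f@B2, f@B6}
  B4:   IN={a@B3, b@B0, c@B3, d@B1, d@B6, e@B0, e@B4, f@B2, f@B6}   OUT={a@B3, b@B0, c@B3, d@B1, d@B6, e@B4, f@B2, f@B6}
  B5:   IN={a@B3, b@B0, c@B3, d@B1, d@B6, e@B0, e@B4, f@B2, f@B6}   OUT={a@B5, b@B0, c@B3, d@B1, d@B6, e@B0, e@B4, f@B2, f@B6}
  B6:   IN={a@B5, b@B0, c@B3, d@B1, d@B6, e@B0, e@B4, f@B2, f@B6}   OUT={a@B5, b@B0, c@B3, d@B6, e@B0, e@B4, f@B6}
  B7:   IN={a@B5, b@B0, c@B3, d@B6, e@B0, e@B4, f@B6}   OUT={a@B5, b@B0, c@B3, d@B7, e@B0, e@B4, f@B7}
  B8:   IN={a@B3, a@B5, b@B0, c@B3, d@B1, d@B6, d@B7, e@B0, e@B4, f@B2, f@B6, f@B7}   OUT={a@B3, a@B5, b@B0, c@B3, d@B8, e@B0, e@B4, f@B2, f@B6, f@B7}
  B9:   IN={a@B3, a@B5, b@B0, c@B3, d@B8, e@B0, e@B4, f@B2, f@B6, f@B7}   OUT={a@B3, a@B5, b@B0, c@B3, d@B9, e@B9, f@B2, f@B6, f@B7}

Merge at B3: IN[B3] = OUT[B0] ⊔ OUT[B2] ⊔ OUT[B6] = {a@B5, b@B0, c@B3, d@B1, d@B6, e@B0, e@B4, f@B2, f@B6}

Answer: {a@B5, b@B0, c@B3, d@B1, d@B6, e@B0, e@B4, f@B2, f@B6}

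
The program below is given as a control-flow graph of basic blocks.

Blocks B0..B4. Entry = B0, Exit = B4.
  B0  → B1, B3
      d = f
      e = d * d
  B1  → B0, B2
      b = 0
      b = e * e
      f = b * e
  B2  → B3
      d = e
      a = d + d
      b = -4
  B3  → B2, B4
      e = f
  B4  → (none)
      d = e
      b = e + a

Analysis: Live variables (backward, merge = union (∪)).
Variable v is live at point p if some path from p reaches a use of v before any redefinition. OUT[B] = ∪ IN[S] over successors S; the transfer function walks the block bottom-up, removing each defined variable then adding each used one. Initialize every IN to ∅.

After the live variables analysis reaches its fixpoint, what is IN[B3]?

Converged values:
  B0: | IN={a, f} | OUT={a, e, f}
  B1: | IN={a, e} | OUT={a, e, f}
  B2: | IN={e, f} | OUT={a, f}
  B3: | IN={a, f} | OUT={a, e, f}
  B4: | IN={a, e} | OUT={}

Merge at B3: OUT[B3] = IN[B2] ⊔ IN[B4] = {a, e, f}
Applying B3's transfer function to that OUT value gives IN[B3] (row B3 above).

Answer: {a, f}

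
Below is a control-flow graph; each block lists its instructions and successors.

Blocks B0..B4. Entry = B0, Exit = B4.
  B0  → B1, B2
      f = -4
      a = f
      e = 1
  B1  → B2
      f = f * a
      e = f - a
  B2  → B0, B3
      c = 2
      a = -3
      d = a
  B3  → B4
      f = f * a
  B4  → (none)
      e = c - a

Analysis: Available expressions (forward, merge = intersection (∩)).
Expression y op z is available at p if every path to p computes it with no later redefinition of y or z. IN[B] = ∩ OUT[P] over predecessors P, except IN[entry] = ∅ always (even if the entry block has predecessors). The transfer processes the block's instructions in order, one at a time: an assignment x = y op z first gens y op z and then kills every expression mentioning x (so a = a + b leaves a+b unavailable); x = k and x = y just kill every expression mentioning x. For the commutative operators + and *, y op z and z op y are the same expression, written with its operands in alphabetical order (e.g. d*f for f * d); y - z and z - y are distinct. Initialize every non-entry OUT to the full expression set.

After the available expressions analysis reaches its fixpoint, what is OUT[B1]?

Answer: {f-a}

Derivation:
Converged values:
  B0:  IN={}  OUT={}
  B1:  IN={}  OUT={f-a}
  B2:  IN={}  OUT={}
  B3:  IN={}  OUT={}
  B4:  IN={}  OUT={c-a}

Merge at B1: IN[B1] = OUT[B0] = {}
Applying B1's transfer function to that IN value gives OUT[B1] (row B1 above).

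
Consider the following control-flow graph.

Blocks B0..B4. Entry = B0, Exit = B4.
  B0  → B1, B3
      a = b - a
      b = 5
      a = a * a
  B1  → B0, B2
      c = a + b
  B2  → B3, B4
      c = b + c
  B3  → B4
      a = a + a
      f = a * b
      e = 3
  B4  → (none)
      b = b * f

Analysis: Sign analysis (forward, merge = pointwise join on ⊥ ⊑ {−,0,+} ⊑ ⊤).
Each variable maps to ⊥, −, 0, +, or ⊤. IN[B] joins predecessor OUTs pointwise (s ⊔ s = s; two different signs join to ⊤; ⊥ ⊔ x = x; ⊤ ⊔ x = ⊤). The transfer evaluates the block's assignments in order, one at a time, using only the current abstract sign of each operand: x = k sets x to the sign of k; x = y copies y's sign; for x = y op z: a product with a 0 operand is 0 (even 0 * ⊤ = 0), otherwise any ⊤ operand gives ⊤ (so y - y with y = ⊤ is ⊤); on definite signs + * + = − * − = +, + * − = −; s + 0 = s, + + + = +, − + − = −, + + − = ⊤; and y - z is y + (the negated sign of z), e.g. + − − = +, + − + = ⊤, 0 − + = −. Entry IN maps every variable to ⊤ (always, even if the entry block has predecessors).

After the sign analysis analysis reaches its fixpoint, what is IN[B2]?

Per-block solution:
  B0: | IN=(all ⊤) | OUT={b:+; rest ⊤}
  B1: | IN={b:+; rest ⊤} | OUT={b:+; rest ⊤}
  B2: | IN={b:+; rest ⊤} | OUT={b:+; rest ⊤}
  B3: | IN={b:+; rest ⊤} | OUT={b:+, e:+; rest ⊤}
  B4: | IN={b:+; rest ⊤} | OUT=(all ⊤)

Merge at B2: IN[B2] = OUT[B1] = {a: ⊤, b: +, c: ⊤, d: ⊤, e: ⊤, f: ⊤}

Answer: {a: ⊤, b: +, c: ⊤, d: ⊤, e: ⊤, f: ⊤}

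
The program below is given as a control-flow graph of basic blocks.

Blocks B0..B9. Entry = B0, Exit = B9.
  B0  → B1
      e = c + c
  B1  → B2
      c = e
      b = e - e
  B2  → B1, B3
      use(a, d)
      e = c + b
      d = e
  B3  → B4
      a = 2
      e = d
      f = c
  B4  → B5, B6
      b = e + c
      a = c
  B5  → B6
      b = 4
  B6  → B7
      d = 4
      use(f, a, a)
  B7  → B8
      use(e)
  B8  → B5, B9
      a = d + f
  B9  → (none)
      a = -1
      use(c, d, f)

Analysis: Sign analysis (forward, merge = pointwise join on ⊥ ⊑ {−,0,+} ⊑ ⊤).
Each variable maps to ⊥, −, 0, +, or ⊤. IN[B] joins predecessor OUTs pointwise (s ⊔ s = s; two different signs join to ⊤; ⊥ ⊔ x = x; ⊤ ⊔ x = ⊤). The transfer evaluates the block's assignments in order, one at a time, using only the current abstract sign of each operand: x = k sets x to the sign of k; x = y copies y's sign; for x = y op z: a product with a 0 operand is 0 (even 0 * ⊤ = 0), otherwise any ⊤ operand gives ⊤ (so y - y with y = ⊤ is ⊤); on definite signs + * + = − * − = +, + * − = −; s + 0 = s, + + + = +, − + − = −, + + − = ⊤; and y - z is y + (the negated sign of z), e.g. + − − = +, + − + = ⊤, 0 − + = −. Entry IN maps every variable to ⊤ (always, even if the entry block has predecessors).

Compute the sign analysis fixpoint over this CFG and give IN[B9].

Answer: {a: ⊤, b: ⊤, c: ⊤, d: +, e: ⊤, f: ⊤}

Working:
Converged values:
  B0:  IN=(all ⊤)  OUT=(all ⊤)
  B1:  IN=(all ⊤)  OUT=(all ⊤)
  B2:  IN=(all ⊤)  OUT=(all ⊤)
  B3:  IN=(all ⊤)  OUT={a:+; rest ⊤}
  B4:  IN={a:+; rest ⊤}  OUT=(all ⊤)
  B5:  IN=(all ⊤)  OUT={b:+; rest ⊤}
  B6:  IN=(all ⊤)  OUT={d:+; rest ⊤}
  B7:  IN={d:+; rest ⊤}  OUT={d:+; rest ⊤}
  B8:  IN={d:+; rest ⊤}  OUT={d:+; rest ⊤}
  B9:  IN={d:+; rest ⊤}  OUT={a:-, d:+; rest ⊤}

Merge at B9: IN[B9] = OUT[B8] = {a: ⊤, b: ⊤, c: ⊤, d: +, e: ⊤, f: ⊤}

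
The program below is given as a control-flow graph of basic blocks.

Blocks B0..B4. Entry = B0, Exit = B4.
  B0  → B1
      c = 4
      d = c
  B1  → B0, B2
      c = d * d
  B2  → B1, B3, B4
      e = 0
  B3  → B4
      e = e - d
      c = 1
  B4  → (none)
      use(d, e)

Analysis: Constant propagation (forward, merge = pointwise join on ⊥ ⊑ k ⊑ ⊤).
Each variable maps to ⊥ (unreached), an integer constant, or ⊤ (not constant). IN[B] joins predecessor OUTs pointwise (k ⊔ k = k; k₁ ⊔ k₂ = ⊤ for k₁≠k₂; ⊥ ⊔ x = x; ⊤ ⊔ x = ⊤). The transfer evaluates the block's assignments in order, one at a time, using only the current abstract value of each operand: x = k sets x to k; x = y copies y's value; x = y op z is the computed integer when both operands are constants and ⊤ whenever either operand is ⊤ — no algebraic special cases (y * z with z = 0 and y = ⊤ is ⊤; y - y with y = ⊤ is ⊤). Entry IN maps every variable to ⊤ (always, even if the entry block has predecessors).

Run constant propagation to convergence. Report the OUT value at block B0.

Answer: {a: ⊤, b: ⊤, c: 4, d: 4, e: ⊤, f: ⊤}

Trace:
Fixpoint table:
  B0:  IN=(all ⊤)  OUT={c:4, d:4; rest ⊤}
  B1:  IN={d:4; rest ⊤}  OUT={c:16, d:4; rest ⊤}
  B2:  IN={c:16, d:4; rest ⊤}  OUT={c:16, d:4, e:0; rest ⊤}
  B3:  IN={c:16, d:4, e:0; rest ⊤}  OUT={c:1, d:4, e:-4; rest ⊤}
  B4:  IN={d:4; rest ⊤}  OUT={d:4; rest ⊤}

Merge at B0 (entry node, so the boundary value (all ⊤) is joined with the incoming edge(s)): IN[B0] = (all ⊤) ⊔ OUT[B1] = {a: ⊤, b: ⊤, c: ⊤, d: ⊤, e: ⊤, f: ⊤}
Applying B0's transfer function to that IN value gives OUT[B0] (row B0 above).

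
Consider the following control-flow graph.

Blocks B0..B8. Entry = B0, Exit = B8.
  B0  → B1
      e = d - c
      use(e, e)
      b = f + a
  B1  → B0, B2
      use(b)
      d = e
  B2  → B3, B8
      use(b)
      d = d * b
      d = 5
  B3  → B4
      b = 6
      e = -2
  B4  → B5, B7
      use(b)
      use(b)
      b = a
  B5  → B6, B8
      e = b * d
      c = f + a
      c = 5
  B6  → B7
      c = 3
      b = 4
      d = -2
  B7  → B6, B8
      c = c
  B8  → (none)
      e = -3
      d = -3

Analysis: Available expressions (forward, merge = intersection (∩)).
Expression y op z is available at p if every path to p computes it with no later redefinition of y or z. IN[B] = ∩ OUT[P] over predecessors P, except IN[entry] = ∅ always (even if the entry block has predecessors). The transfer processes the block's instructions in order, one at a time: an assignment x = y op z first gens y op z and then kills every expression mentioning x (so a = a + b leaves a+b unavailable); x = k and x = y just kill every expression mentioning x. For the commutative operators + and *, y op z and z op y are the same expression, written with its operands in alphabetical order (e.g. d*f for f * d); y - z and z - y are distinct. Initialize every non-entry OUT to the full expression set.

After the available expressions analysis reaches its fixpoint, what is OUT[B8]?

Per-block solution:
  B0: | IN={} | OUT={a+f, d-c}
  B1: | IN={a+f, d-c} | OUT={a+f}
  B2: | IN={a+f} | OUT={a+f}
  B3: | IN={a+f} | OUT={a+f}
  B4: | IN={a+f} | OUT={a+f}
  B5: | IN={a+f} | OUT={a+f, b*d}
  B6: | IN={a+f} | OUT={a+f}
  B7: | IN={a+f} | OUT={a+f}
  B8: | IN={a+f} | OUT={a+f}

Merge at B8: IN[B8] = OUT[B2] ∩ OUT[B5] ∩ OUT[B7] = {a+f}
Applying B8's transfer function to that IN value gives OUT[B8] (row B8 above).

Answer: {a+f}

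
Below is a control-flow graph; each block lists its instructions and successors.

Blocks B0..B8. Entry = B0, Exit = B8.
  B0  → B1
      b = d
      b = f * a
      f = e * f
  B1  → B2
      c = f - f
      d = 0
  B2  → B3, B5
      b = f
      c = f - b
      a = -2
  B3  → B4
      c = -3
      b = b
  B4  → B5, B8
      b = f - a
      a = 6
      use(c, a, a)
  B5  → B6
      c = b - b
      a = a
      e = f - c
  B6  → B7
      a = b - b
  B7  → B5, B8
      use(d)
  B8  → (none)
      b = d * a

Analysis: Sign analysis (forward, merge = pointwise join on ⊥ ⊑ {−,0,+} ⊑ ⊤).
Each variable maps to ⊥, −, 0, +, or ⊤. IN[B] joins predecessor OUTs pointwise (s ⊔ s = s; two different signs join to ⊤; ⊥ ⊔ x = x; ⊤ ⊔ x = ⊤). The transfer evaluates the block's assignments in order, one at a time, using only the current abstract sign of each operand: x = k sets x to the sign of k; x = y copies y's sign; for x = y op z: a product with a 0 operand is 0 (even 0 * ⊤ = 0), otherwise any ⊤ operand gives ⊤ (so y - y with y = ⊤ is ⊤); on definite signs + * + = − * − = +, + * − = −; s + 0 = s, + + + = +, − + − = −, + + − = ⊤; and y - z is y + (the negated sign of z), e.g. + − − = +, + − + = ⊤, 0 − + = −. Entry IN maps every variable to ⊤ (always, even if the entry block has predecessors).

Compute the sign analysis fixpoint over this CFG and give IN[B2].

Answer: {a: ⊤, b: ⊤, c: ⊤, d: 0, e: ⊤, f: ⊤}

Working:
Fixpoint table:
  B0: | IN=(all ⊤) | OUT=(all ⊤)
  B1: | IN=(all ⊤) | OUT={d:0; rest ⊤}
  B2: | IN={d:0; rest ⊤} | OUT={a:-, d:0; rest ⊤}
  B3: | IN={a:-, d:0; rest ⊤} | OUT={a:-, c:-, d:0; rest ⊤}
  B4: | IN={a:-, c:-, d:0; rest ⊤} | OUT={a:+, c:-, d:0; rest ⊤}
  B5: | IN={d:0; rest ⊤} | OUT={d:0; rest ⊤}
  B6: | IN={d:0; rest ⊤} | OUT={d:0; rest ⊤}
  B7: | IN={d:0; rest ⊤} | OUT={d:0; rest ⊤}
  B8: | IN={d:0; rest ⊤} | OUT={b:0, d:0; rest ⊤}

Merge at B2: IN[B2] = OUT[B1] = {a: ⊤, b: ⊤, c: ⊤, d: 0, e: ⊤, f: ⊤}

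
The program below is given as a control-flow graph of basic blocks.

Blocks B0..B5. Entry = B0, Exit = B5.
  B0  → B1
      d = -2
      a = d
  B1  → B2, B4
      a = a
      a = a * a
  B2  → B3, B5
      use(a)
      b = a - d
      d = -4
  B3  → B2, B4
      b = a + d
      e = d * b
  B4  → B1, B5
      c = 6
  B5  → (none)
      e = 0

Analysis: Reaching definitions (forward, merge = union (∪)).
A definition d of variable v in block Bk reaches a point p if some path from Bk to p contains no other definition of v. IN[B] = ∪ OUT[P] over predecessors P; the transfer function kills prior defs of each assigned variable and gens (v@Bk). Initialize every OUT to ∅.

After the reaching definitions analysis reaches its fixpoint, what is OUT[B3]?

Converged values:
  B0: | IN={} | OUT={a@B0, d@B0}
  B1: | IN={a@B0, a@B1, b@B3, c@B4, d@B0, d@B2, e@B3} | OUT={a@B1, b@B3, c@B4, d@B0, d@B2, e@B3}
  B2: | IN={a@B1, b@B3, c@B4, d@B0, d@B2, e@B3} | OUT={a@B1, b@B2, c@B4, d@B2, e@B3}
  B3: | IN={a@B1, b@B2, c@B4, d@B2, e@B3} | OUT={a@B1, b@B3, c@B4, d@B2, e@B3}
  B4: | IN={a@B1, b@B3, c@B4, d@B0, d@B2, e@B3} | OUT={a@B1, b@B3, c@B4, d@B0, d@B2, e@B3}
  B5: | IN={a@B1, b@B2, b@B3, c@B4, d@B0, d@B2, e@B3} | OUT={a@B1, b@B2, b@B3, c@B4, d@B0, d@B2, e@B5}

Merge at B3: IN[B3] = OUT[B2] = {a@B1, b@B2, c@B4, d@B2, e@B3}
Applying B3's transfer function to that IN value gives OUT[B3] (row B3 above).

Answer: {a@B1, b@B3, c@B4, d@B2, e@B3}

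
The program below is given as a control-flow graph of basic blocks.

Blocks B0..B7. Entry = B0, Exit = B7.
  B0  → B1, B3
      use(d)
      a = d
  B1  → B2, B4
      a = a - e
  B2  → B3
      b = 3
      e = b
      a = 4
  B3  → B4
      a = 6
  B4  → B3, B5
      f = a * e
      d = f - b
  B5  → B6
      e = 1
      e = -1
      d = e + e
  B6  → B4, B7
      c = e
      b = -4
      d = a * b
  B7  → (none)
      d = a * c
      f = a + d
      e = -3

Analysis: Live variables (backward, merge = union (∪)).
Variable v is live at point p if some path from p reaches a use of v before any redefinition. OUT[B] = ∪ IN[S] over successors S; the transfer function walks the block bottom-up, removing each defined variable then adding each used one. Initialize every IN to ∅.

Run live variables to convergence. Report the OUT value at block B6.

Answer: {a, b, c, e}

Trace:
Converged values:
  B0:  IN={b, d, e}  OUT={a, b, e}
  B1:  IN={a, b, e}  OUT={a, b, e}
  B2:  IN={}  OUT={b, e}
  B3:  IN={b, e}  OUT={a, b, e}
  B4:  IN={a, b, e}  OUT={a, b, e}
  B5:  IN={a}  OUT={a, e}
  B6:  IN={a, e}  OUT={a, b, c, e}
  B7:  IN={a, c}  OUT={}

Merge at B6: OUT[B6] = IN[B4] ⊔ IN[B7] = {a, b, c, e}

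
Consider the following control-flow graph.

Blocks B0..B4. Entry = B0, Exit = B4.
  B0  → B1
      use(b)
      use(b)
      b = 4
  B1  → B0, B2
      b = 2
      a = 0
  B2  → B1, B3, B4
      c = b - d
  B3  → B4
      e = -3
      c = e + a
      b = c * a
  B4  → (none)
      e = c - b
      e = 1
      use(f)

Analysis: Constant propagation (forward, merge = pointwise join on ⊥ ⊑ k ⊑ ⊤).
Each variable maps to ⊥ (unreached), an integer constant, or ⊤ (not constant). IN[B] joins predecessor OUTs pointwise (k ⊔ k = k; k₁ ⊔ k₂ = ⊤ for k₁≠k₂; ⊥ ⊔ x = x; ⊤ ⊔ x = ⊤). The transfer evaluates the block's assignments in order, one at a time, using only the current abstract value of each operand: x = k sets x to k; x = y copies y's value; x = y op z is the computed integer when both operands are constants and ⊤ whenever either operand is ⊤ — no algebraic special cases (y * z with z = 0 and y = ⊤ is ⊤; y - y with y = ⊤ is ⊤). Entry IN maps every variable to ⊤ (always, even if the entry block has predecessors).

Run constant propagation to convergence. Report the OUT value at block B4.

Answer: {a: 0, b: ⊤, c: ⊤, d: ⊤, e: 1, f: ⊤}

Working:
Converged values:
  B0: | IN=(all ⊤) | OUT={b:4; rest ⊤}
  B1: | IN=(all ⊤) | OUT={a:0, b:2; rest ⊤}
  B2: | IN={a:0, b:2; rest ⊤} | OUT={a:0, b:2; rest ⊤}
  B3: | IN={a:0, b:2; rest ⊤} | OUT={a:0, b:0, c:-3, e:-3; rest ⊤}
  B4: | IN={a:0; rest ⊤} | OUT={a:0, e:1; rest ⊤}

Merge at B4: IN[B4] = OUT[B2] ⊔ OUT[B3] = {a: 0, b: ⊤, c: ⊤, d: ⊤, e: ⊤, f: ⊤}
Applying B4's transfer function to that IN value gives OUT[B4] (row B4 above).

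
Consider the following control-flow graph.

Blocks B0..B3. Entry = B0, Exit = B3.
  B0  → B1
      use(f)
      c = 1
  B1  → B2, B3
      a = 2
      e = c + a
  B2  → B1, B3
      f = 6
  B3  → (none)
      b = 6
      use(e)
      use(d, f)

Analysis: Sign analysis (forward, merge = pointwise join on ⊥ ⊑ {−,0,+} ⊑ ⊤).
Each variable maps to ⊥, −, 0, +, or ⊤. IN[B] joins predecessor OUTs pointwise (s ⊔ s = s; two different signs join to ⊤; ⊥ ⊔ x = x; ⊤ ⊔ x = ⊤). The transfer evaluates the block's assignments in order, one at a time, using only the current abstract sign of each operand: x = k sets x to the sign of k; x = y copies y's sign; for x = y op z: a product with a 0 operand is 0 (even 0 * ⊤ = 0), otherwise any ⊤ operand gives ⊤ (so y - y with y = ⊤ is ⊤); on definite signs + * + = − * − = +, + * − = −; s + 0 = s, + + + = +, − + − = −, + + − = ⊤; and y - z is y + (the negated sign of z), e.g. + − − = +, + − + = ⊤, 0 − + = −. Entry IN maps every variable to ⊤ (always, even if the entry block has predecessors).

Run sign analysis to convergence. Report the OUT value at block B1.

Converged values:
  B0:  IN=(all ⊤)  OUT={c:+; rest ⊤}
  B1:  IN={c:+; rest ⊤}  OUT={a:+, c:+, e:+; rest ⊤}
  B2:  IN={a:+, c:+, e:+; rest ⊤}  OUT={a:+, c:+, e:+, f:+; rest ⊤}
  B3:  IN={a:+, c:+, e:+; rest ⊤}  OUT={a:+, b:+, c:+, e:+; rest ⊤}

Merge at B1: IN[B1] = OUT[B0] ⊔ OUT[B2] = {a: ⊤, b: ⊤, c: +, d: ⊤, e: ⊤, f: ⊤}
Applying B1's transfer function to that IN value gives OUT[B1] (row B1 above).

Answer: {a: +, b: ⊤, c: +, d: ⊤, e: +, f: ⊤}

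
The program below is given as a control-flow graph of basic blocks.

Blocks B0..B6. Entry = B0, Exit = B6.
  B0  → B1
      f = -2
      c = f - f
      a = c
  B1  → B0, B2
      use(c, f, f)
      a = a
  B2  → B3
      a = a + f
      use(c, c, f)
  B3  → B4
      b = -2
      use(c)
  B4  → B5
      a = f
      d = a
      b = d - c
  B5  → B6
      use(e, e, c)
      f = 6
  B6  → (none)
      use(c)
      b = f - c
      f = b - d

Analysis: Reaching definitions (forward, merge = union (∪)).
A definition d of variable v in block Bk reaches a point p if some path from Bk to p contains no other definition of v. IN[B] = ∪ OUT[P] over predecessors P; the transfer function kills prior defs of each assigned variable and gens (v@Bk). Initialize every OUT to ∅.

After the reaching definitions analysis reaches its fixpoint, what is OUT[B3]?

Answer: {a@B2, b@B3, c@B0, f@B0}

Derivation:
Converged values:
  B0:  IN={a@B1, c@B0, f@B0}  OUT={a@B0, c@B0, f@B0}
  B1:  IN={a@B0, c@B0, f@B0}  OUT={a@B1, c@B0, f@B0}
  B2:  IN={a@B1, c@B0, f@B0}  OUT={a@B2, c@B0, f@B0}
  B3:  IN={a@B2, c@B0, f@B0}  OUT={a@B2, b@B3, c@B0, f@B0}
  B4:  IN={a@B2, b@B3, c@B0, f@B0}  OUT={a@B4, b@B4, c@B0, d@B4, f@B0}
  B5:  IN={a@B4, b@B4, c@B0, d@B4, f@B0}  OUT={a@B4, b@B4, c@B0, d@B4, f@B5}
  B6:  IN={a@B4, b@B4, c@B0, d@B4, f@B5}  OUT={a@B4, b@B6, c@B0, d@B4, f@B6}

Merge at B3: IN[B3] = OUT[B2] = {a@B2, c@B0, f@B0}
Applying B3's transfer function to that IN value gives OUT[B3] (row B3 above).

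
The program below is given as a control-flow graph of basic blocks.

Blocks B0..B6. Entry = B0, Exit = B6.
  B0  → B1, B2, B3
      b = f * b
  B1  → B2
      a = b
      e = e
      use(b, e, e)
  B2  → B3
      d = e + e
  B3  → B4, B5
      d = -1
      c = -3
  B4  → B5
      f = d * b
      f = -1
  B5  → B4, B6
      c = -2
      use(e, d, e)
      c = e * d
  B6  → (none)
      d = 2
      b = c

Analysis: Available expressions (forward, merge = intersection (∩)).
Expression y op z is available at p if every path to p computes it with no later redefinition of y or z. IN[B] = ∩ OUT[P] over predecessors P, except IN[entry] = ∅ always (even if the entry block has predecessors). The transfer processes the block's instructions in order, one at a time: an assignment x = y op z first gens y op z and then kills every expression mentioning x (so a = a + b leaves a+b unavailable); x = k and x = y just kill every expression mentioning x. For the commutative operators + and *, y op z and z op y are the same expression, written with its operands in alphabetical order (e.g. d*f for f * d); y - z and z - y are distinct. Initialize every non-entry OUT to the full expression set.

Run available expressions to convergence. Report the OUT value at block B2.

Answer: {e+e}

Derivation:
Per-block solution:
  B0:   IN={}   OUT={}
  B1:   IN={}   OUT={}
  B2:   IN={}   OUT={e+e}
  B3:   IN={}   OUT={}
  B4:   IN={}   OUT={b*d}
  B5:   IN={}   OUT={d*e}
  B6:   IN={d*e}   OUT={}

Merge at B2: IN[B2] = OUT[B0] ∩ OUT[B1] = {}
Applying B2's transfer function to that IN value gives OUT[B2] (row B2 above).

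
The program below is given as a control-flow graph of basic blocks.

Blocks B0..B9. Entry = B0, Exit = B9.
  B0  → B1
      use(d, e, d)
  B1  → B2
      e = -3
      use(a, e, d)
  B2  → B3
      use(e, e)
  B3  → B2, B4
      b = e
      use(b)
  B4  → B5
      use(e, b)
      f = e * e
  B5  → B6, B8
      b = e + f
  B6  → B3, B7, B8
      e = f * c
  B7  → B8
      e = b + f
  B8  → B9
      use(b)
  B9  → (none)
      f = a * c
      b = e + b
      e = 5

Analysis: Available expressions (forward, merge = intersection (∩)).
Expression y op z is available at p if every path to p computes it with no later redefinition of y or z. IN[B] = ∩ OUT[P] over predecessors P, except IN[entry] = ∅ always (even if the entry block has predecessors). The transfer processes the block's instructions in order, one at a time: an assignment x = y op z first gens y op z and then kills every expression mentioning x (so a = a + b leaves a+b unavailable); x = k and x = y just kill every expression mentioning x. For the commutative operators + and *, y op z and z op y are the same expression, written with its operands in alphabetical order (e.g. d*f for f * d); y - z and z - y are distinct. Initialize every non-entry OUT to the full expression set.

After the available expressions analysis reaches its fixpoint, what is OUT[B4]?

Per-block solution:
  B0: | IN={} | OUT={}
  B1: | IN={} | OUT={}
  B2: | IN={} | OUT={}
  B3: | IN={} | OUT={}
  B4: | IN={} | OUT={e*e}
  B5: | IN={e*e} | OUT={e*e, e+f}
  B6: | IN={e*e, e+f} | OUT={c*f}
  B7: | IN={c*f} | OUT={b+f, c*f}
  B8: | IN={} | OUT={}
  B9: | IN={} | OUT={a*c}

Merge at B4: IN[B4] = OUT[B3] = {}
Applying B4's transfer function to that IN value gives OUT[B4] (row B4 above).

Answer: {e*e}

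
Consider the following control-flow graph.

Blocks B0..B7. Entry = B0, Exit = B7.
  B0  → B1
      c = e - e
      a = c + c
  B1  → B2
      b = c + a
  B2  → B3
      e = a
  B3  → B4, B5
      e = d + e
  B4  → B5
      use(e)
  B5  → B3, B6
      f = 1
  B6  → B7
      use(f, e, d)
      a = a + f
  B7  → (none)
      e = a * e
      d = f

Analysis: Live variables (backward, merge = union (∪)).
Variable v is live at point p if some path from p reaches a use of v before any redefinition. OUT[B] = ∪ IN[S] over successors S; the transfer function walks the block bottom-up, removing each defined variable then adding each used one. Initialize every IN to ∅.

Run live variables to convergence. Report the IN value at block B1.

Fixpoint table:
  B0:   IN={d, e}   OUT={a, c, d}
  B1:   IN={a, c, d}   OUT={a, d}
  B2:   IN={a, d}   OUT={a, d, e}
  B3:   IN={a, d, e}   OUT={a, d, e}
  B4:   IN={a, d, e}   OUT={a, d, e}
  B5:   IN={a, d, e}   OUT={a, d, e, f}
  B6:   IN={a, d, e, f}   OUT={a, e, f}
  B7:   IN={a, e, f}   OUT={}

Merge at B1: OUT[B1] = IN[B2] = {a, d}
Applying B1's transfer function to that OUT value gives IN[B1] (row B1 above).

Answer: {a, c, d}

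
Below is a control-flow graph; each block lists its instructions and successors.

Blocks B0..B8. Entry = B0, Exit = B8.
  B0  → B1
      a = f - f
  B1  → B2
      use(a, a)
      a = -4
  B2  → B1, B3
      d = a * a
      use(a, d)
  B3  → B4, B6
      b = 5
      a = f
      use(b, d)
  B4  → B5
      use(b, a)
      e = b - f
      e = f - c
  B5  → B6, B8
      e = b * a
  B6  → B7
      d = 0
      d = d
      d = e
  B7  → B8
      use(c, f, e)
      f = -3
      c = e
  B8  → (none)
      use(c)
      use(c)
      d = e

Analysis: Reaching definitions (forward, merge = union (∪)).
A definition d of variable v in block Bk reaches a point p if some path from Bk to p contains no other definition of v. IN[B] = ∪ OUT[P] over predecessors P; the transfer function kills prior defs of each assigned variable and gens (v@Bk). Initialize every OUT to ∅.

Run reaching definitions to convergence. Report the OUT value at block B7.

Answer: {a@B3, b@B3, c@B7, d@B6, e@B5, f@B7}

Working:
Converged values:
  B0:   IN={}   OUT={a@B0}
  B1:   IN={a@B0, a@B1, d@B2}   OUT={a@B1, d@B2}
  B2:   IN={a@B1, d@B2}   OUT={a@B1, d@B2}
  B3:   IN={a@B1, d@B2}   OUT={a@B3, b@B3, d@B2}
  B4:   IN={a@B3, b@B3, d@B2}   OUT={a@B3, b@B3, d@B2, e@B4}
  B5:   IN={a@B3, b@B3, d@B2, e@B4}   OUT={a@B3, b@B3, d@B2, e@B5}
  B6:   IN={a@B3, b@B3, d@B2, e@B5}   OUT={a@B3, b@B3, d@B6, e@B5}
  B7:   IN={a@B3, b@B3, d@B6, e@B5}   OUT={a@B3, b@B3, c@B7, d@B6, e@B5, f@B7}
  B8:   IN={a@B3, b@B3, c@B7, d@B2, d@B6, e@B5, f@B7}   OUT={a@B3, b@B3, c@B7, d@B8, e@B5, f@B7}

Merge at B7: IN[B7] = OUT[B6] = {a@B3, b@B3, d@B6, e@B5}
Applying B7's transfer function to that IN value gives OUT[B7] (row B7 above).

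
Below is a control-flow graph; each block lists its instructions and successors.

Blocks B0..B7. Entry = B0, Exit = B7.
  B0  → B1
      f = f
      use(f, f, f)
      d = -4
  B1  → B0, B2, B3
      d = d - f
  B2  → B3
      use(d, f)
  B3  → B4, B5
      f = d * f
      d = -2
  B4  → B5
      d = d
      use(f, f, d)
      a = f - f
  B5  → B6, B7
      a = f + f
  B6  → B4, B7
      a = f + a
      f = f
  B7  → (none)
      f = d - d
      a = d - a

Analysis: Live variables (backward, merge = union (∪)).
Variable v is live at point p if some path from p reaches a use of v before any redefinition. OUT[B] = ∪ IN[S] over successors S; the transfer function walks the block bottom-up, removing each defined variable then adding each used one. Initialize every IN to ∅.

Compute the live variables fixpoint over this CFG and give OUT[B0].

Fixpoint table:
  B0:   IN={f}   OUT={d, f}
  B1:   IN={d, f}   OUT={d, f}
  B2:   IN={d, f}   OUT={d, f}
  B3:   IN={d, f}   OUT={d, f}
  B4:   IN={d, f}   OUT={d, f}
  B5:   IN={d, f}   OUT={a, d, f}
  B6:   IN={a, d, f}   OUT={a, d, f}
  B7:   IN={a, d}   OUT={}

Merge at B0: OUT[B0] = IN[B1] = {d, f}

Answer: {d, f}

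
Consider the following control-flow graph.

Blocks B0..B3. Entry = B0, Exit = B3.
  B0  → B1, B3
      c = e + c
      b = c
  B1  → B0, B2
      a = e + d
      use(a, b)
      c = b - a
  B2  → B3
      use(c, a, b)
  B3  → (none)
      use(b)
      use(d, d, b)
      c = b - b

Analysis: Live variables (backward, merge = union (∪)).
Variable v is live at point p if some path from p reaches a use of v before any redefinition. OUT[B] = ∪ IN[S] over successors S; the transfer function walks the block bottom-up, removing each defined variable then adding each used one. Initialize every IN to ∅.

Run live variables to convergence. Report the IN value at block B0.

Converged values:
  B0:   IN={c, d, e}   OUT={b, d, e}
  B1:   IN={b, d, e}   OUT={a, b, c, d, e}
  B2:   IN={a, b, c, d}   OUT={b, d}
  B3:   IN={b, d}   OUT={}

Merge at B0: OUT[B0] = IN[B1] ⊔ IN[B3] = {b, d, e}
Applying B0's transfer function to that OUT value gives IN[B0] (row B0 above).

Answer: {c, d, e}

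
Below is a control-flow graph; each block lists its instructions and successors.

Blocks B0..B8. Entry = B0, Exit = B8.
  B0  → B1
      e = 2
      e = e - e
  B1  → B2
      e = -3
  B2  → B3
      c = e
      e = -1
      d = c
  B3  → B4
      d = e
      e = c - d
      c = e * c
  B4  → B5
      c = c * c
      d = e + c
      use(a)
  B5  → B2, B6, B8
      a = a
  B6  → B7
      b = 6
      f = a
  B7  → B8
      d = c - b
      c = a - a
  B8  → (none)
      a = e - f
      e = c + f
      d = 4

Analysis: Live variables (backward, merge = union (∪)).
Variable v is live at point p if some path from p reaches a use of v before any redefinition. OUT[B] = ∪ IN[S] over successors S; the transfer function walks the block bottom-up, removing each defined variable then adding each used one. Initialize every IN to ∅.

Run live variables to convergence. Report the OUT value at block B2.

Converged values:
  B0:   IN={a, f}   OUT={a, f}
  B1:   IN={a, f}   OUT={a, e, f}
  B2:   IN={a, e, f}   OUT={a, c, e, f}
  B3:   IN={a, c, e, f}   OUT={a, c, e, f}
  B4:   IN={a, c, e, f}   OUT={a, c, e, f}
  B5:   IN={a, c, e, f}   OUT={a, c, e, f}
  B6:   IN={a, c, e}   OUT={a, b, c, e, f}
  B7:   IN={a, b, c, e, f}   OUT={c, e, f}
  B8:   IN={c, e, f}   OUT={}

Merge at B2: OUT[B2] = IN[B3] = {a, c, e, f}

Answer: {a, c, e, f}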